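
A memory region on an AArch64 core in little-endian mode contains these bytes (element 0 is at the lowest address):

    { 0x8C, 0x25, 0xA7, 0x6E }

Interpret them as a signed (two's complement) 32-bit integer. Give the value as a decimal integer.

Little-endian stores the least-significant byte at the lowest address.
Reassemble most-significant byte first: 6E A7 25 8C → 0x6EA7258C.
0x6EA7258C = 1856447884.

1856447884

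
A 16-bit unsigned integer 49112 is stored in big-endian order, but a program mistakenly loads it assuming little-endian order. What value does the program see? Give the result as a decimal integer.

55487

49112 in 16-bit hexadecimal is 0xBFD8.
Stored big-endian, the bytes at ascending addresses are BF D8.
Read back as little-endian, the first byte is least significant, giving 0xD8BF.
0xD8BF = 55487.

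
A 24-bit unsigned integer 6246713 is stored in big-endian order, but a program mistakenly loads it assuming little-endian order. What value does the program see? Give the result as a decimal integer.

3756383

6246713 in 24-bit hexadecimal is 0x5F5139.
Stored big-endian, the bytes at ascending addresses are 5F 51 39.
Read back as little-endian, the first byte is least significant, giving 0x39515F.
0x39515F = 3756383.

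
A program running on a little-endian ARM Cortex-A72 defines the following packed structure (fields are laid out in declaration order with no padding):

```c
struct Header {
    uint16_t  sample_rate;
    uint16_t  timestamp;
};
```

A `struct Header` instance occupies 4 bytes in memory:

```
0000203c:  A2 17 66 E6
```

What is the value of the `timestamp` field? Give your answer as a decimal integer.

58982

`timestamp` follows `sample_rate` (2 bytes), so it starts at byte offset 2 and occupies 2 bytes.
Bytes at offsets 2..3: 66 E6.
Little-endian: lowest address holds the least-significant byte.
Reassemble most-significant byte first: E6 66 → 0xE666.
0xE666 = 58982.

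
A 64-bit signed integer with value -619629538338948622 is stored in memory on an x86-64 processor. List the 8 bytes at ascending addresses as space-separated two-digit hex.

F2 B9 F7 C2 37 A2 66 F7

Two's complement of -619629538338948622 in 64 bits: 619629538338948622 = 0x08995DC83D08460E; invert → 0xF766A237C2F7B9F1; add 1 → 0xF766A237C2F7B9F2.
Split into bytes (most-significant first): F7 66 A2 37 C2 F7 B9 F2.
In little-endian order the low byte comes first in memory.
So at ascending addresses the bytes are F2 B9 F7 C2 37 A2 66 F7.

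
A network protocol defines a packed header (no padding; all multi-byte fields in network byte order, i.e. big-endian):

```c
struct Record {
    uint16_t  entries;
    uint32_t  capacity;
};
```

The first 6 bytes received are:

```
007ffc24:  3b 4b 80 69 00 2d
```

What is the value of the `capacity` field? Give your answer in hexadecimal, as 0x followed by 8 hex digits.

`capacity` follows `entries` (2 bytes), so it starts at byte offset 2 and occupies 4 bytes.
Bytes at offsets 2..5: 80 69 00 2D.
In big-endian order the high byte comes first in memory.
The bytes are already most-significant first: 0x8069002D.

0x8069002D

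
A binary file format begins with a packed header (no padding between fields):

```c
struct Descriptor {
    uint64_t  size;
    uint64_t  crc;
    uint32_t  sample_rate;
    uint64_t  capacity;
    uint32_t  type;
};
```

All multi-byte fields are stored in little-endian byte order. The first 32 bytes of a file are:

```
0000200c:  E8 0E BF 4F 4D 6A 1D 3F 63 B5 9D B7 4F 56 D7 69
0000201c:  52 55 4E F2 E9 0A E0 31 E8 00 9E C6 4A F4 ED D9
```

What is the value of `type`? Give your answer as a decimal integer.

`type` follows `size` (8 B), `crc` (8 B), `sample_rate` (4 B), `capacity` (8 B), so it starts at offset 8 + 8 + 4 + 8 = 28 and occupies 4 bytes.
Bytes at offsets 28..31: 4A F4 ED D9.
Little-endian: lowest address holds the least-significant byte.
Reassemble most-significant byte first: D9 ED F4 4A → 0xD9EDF44A.
0xD9EDF44A = 3656250442.

3656250442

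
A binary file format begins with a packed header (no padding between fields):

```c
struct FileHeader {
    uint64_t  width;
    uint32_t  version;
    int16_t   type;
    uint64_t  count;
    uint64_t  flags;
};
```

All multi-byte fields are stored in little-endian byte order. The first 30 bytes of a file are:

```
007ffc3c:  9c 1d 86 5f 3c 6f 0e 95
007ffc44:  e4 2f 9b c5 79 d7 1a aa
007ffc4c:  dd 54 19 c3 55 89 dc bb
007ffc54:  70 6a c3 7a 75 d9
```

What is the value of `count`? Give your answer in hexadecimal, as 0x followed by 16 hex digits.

0x8955C31954DDAA1A

`count` follows `width` (8 B), `version` (4 B), `type` (2 B), so it starts at offset 8 + 4 + 2 = 14 and occupies 8 bytes.
Bytes at offsets 14..21: 1A AA DD 54 19 C3 55 89.
In little-endian order the low byte comes first in memory.
Reassemble most-significant byte first: 89 55 C3 19 54 DD AA 1A → 0x8955C31954DDAA1A.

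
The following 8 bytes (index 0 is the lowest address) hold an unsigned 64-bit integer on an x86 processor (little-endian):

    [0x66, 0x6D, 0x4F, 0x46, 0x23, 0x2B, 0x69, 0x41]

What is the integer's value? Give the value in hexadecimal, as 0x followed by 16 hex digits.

0x41692B23464F6D66

Little-endian stores the least-significant byte at the lowest address.
Reassemble most-significant byte first: 41 69 2B 23 46 4F 6D 66 → 0x41692B23464F6D66.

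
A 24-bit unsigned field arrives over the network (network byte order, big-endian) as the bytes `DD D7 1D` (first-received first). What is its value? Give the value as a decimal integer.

14538525

In big-endian order the high byte comes first in memory.
The bytes are already most-significant first: 0xDDD71D.
0xDDD71D = 14538525.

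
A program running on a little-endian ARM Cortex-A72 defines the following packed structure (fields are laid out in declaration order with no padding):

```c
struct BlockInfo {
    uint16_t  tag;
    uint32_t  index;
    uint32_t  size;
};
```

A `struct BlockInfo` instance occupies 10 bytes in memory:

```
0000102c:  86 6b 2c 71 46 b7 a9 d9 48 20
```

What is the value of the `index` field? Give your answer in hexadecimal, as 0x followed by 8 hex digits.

0xB746712C

`index` follows `tag` (2 bytes), so it starts at byte offset 2 and occupies 4 bytes.
Bytes at offsets 2..5: 2C 71 46 B7.
Little-endian stores the least-significant byte at the lowest address.
Reassemble most-significant byte first: B7 46 71 2C → 0xB746712C.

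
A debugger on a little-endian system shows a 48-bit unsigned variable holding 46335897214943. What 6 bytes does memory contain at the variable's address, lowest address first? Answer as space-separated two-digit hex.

DF 9F B1 6A 24 2A

46335897214943 in hexadecimal, padded to 48 bits, is 0x2A246AB19FDF.
Split into bytes (most-significant first): 2A 24 6A B1 9F DF.
In little-endian order the low byte comes first in memory.
So at ascending addresses the bytes are DF 9F B1 6A 24 2A.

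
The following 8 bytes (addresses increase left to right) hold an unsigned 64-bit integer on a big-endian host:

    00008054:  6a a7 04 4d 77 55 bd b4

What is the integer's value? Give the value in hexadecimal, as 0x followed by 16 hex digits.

Big-endian stores the most-significant byte at the lowest address.
The bytes are already most-significant first: 0x6AA7044D7755BDB4.

0x6AA7044D7755BDB4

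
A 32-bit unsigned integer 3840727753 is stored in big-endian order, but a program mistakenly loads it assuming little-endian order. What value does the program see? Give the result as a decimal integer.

3386567908

3840727753 in 32-bit hexadecimal is 0xE4ECDAC9.
Stored big-endian, the bytes at ascending addresses are E4 EC DA C9.
Read back as little-endian, the first byte is least significant, giving 0xC9DAECE4.
0xC9DAECE4 = 3386567908.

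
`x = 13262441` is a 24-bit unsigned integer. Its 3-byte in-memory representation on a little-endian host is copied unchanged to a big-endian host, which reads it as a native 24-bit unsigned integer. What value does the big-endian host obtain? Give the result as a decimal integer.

13262441 in 24-bit hexadecimal is 0xCA5E69.
Stored little-endian, the bytes at ascending addresses are 69 5E CA.
Read back as big-endian, the last byte is least significant, giving 0x695ECA.
0x695ECA = 6905546.

6905546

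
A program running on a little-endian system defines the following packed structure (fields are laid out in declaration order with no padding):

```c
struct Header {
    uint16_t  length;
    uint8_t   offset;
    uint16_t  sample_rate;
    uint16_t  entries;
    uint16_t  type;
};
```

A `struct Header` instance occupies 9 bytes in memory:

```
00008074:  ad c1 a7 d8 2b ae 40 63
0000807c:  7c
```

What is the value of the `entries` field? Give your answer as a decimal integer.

`entries` follows `length` (2 B), `offset` (1 B), `sample_rate` (2 B), so it starts at offset 2 + 1 + 2 = 5 and occupies 2 bytes.
Bytes at offsets 5..6: AE 40.
In little-endian order the low byte comes first in memory.
Reassemble most-significant byte first: 40 AE → 0x40AE.
0x40AE = 16558.

16558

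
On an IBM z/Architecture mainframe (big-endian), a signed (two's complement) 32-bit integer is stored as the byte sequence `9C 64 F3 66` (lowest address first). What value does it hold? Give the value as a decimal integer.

In big-endian order the high byte comes first in memory.
The bytes are already most-significant first: 0x9C64F366.
Top bit is set, so as a signed 32-bit value this is 0x9C64F366 − 2^32 = -1671105690.

-1671105690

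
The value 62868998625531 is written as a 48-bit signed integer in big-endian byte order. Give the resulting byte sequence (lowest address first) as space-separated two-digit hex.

39 2D D4 54 98 FB

62868998625531 in hexadecimal, padded to 48 bits, is 0x392DD45498FB.
Split into bytes (most-significant first): 39 2D D4 54 98 FB.
In big-endian order the high byte comes first in memory.
So the memory order matches the most-significant-first order: 39 2D D4 54 98 FB.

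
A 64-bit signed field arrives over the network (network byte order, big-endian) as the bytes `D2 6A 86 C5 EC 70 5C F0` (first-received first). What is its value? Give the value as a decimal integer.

-3284664793579889424

In big-endian order the high byte comes first in memory.
The bytes are already most-significant first: 0xD26A86C5EC705CF0.
Top bit is set, so as a signed 64-bit value this is 0xD26A86C5EC705CF0 − 2^64 = -3284664793579889424.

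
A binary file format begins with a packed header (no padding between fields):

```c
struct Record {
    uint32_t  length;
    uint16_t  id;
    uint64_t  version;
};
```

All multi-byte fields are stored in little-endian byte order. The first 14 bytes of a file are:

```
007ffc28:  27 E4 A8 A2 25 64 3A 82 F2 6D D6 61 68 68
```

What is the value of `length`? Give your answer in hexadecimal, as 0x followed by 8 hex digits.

0xA2A8E427

`length` is the first field, at byte offset 0, occupying 4 bytes.
Bytes at offsets 0..3: 27 E4 A8 A2.
Little-endian: lowest address holds the least-significant byte.
Reassemble most-significant byte first: A2 A8 E4 27 → 0xA2A8E427.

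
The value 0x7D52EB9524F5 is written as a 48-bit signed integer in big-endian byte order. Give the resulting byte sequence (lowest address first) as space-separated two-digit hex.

Split into bytes (most-significant first): 7D 52 EB 95 24 F5.
Big-endian: lowest address holds the most-significant byte.
So the memory order matches the most-significant-first order: 7D 52 EB 95 24 F5.

7D 52 EB 95 24 F5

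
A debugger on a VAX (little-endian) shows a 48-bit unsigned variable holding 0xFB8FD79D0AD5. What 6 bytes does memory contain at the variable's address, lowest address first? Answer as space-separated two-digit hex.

Split into bytes (most-significant first): FB 8F D7 9D 0A D5.
Little-endian: lowest address holds the least-significant byte.
So at ascending addresses the bytes are D5 0A 9D D7 8F FB.

D5 0A 9D D7 8F FB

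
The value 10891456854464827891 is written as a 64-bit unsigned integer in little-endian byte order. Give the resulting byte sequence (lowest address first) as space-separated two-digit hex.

F3 91 DE C0 4D 3A 26 97

10891456854464827891 in hexadecimal, padded to 64 bits, is 0x97263A4DC0DE91F3.
Split into bytes (most-significant first): 97 26 3A 4D C0 DE 91 F3.
In little-endian order the low byte comes first in memory.
So at ascending addresses the bytes are F3 91 DE C0 4D 3A 26 97.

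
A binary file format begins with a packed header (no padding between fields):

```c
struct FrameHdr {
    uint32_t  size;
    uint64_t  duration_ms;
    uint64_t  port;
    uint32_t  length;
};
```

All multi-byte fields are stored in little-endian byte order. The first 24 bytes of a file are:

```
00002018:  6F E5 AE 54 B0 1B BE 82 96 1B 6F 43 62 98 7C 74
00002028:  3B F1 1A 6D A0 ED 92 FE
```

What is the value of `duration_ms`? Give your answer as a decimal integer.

4859132856208595888

`duration_ms` follows `size` (4 bytes), so it starts at byte offset 4 and occupies 8 bytes.
Bytes at offsets 4..11: B0 1B BE 82 96 1B 6F 43.
Little-endian stores the least-significant byte at the lowest address.
Reassemble most-significant byte first: 43 6F 1B 96 82 BE 1B B0 → 0x436F1B9682BE1BB0.
0x436F1B9682BE1BB0 = 4859132856208595888.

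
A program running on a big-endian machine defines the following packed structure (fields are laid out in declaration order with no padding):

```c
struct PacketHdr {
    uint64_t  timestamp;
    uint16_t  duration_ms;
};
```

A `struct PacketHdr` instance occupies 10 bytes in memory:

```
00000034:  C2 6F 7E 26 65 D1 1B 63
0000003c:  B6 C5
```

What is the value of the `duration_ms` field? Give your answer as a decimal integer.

`duration_ms` follows `timestamp` (8 bytes), so it starts at byte offset 8 and occupies 2 bytes.
Bytes at offsets 8..9: B6 C5.
In big-endian order the high byte comes first in memory.
The bytes are already most-significant first: 0xB6C5.
0xB6C5 = 46789.

46789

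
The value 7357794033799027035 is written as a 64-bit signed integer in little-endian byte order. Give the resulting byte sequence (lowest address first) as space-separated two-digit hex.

5B 59 14 C3 B0 22 1C 66

7357794033799027035 in hexadecimal, padded to 64 bits, is 0x661C22B0C314595B.
Split into bytes (most-significant first): 66 1C 22 B0 C3 14 59 5B.
Little-endian stores the least-significant byte at the lowest address.
So at ascending addresses the bytes are 5B 59 14 C3 B0 22 1C 66.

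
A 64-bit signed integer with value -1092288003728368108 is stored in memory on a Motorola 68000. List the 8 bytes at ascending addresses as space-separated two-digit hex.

F0 D7 69 D9 09 59 9E 14

Two's complement of -1092288003728368108 in 64 bits: 1092288003728368108 = 0x0F289626F6A661EC; invert → 0xF0D769D909599E13; add 1 → 0xF0D769D909599E14.
Split into bytes (most-significant first): F0 D7 69 D9 09 59 9E 14.
Big-endian stores the most-significant byte at the lowest address.
So the memory order matches the most-significant-first order: F0 D7 69 D9 09 59 9E 14.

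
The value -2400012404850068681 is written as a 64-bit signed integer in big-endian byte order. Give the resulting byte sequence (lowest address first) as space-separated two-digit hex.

Two's complement of -2400012404850068681 in 64 bits: 2400012404850068681 = 0x214E8E90FF9E8CC9; invert → 0xDEB1716F00617336; add 1 → 0xDEB1716F00617337.
Split into bytes (most-significant first): DE B1 71 6F 00 61 73 37.
Big-endian stores the most-significant byte at the lowest address.
So the memory order matches the most-significant-first order: DE B1 71 6F 00 61 73 37.

DE B1 71 6F 00 61 73 37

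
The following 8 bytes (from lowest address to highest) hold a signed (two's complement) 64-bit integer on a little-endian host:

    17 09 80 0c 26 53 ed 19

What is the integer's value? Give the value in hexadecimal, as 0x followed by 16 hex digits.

0x19ED53260C800917

Little-endian: lowest address holds the least-significant byte.
Reassemble most-significant byte first: 19 ED 53 26 0C 80 09 17 → 0x19ED53260C800917.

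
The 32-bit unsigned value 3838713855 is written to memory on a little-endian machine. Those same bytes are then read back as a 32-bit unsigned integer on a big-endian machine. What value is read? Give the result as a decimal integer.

4280274660

3838713855 in 32-bit hexadecimal is 0xE4CE1FFF.
Stored little-endian, the bytes at ascending addresses are FF 1F CE E4.
Read back as big-endian, the last byte is least significant, giving 0xFF1FCEE4.
0xFF1FCEE4 = 4280274660.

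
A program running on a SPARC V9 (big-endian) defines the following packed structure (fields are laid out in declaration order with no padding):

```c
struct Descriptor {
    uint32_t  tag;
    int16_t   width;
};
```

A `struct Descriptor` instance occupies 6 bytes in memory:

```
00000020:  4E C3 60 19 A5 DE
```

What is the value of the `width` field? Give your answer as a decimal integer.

`width` follows `tag` (4 bytes), so it starts at byte offset 4 and occupies 2 bytes.
Bytes at offsets 4..5: A5 DE.
Big-endian stores the most-significant byte at the lowest address.
The bytes are already most-significant first: 0xA5DE.
Top bit is set, so as a signed 16-bit value this is 0xA5DE − 2^16 = -23074.

-23074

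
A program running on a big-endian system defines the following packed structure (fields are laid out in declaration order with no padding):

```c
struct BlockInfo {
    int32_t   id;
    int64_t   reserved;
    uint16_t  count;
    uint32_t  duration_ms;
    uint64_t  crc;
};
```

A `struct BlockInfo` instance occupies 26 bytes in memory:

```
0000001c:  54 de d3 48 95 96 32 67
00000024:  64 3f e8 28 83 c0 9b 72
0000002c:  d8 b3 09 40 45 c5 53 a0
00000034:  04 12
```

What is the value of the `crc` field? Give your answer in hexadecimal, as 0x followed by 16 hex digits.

0x094045C553A00412

`crc` follows `id` (4 B), `reserved` (8 B), `count` (2 B), `duration_ms` (4 B), so it starts at offset 4 + 8 + 2 + 4 = 18 and occupies 8 bytes.
Bytes at offsets 18..25: 09 40 45 C5 53 A0 04 12.
Big-endian: lowest address holds the most-significant byte.
The bytes are already most-significant first: 0x094045C553A00412.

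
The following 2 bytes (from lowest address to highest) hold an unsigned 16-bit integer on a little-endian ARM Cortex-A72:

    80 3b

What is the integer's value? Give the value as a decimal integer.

In little-endian order the low byte comes first in memory.
Reassemble most-significant byte first: 3B 80 → 0x3B80.
0x3B80 = 15232.

15232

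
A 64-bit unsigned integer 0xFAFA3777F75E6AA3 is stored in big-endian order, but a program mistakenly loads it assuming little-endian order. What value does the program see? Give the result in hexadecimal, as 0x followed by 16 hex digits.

Stored big-endian, the bytes at ascending addresses are FA FA 37 77 F7 5E 6A A3.
Read back as little-endian, the first byte is least significant, giving 0xA36A5EF77737FAFA.

0xA36A5EF77737FAFA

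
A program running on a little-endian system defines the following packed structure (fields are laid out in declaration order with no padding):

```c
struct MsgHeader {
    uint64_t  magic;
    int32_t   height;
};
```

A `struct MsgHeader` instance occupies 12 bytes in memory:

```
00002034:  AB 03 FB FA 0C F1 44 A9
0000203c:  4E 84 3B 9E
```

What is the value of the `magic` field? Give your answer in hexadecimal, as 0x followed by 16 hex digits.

`magic` is the first field, at byte offset 0, occupying 8 bytes.
Bytes at offsets 0..7: AB 03 FB FA 0C F1 44 A9.
Little-endian stores the least-significant byte at the lowest address.
Reassemble most-significant byte first: A9 44 F1 0C FA FB 03 AB → 0xA944F10CFAFB03AB.

0xA944F10CFAFB03AB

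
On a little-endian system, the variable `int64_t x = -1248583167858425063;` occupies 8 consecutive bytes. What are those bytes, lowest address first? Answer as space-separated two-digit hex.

19 43 44 5F 39 24 AC EE

Two's complement of -1248583167858425063 in 64 bits: 1248583167858425063 = 0x1153DBC6A0BBBCE7; invert → 0xEEAC24395F444318; add 1 → 0xEEAC24395F444319.
Split into bytes (most-significant first): EE AC 24 39 5F 44 43 19.
In little-endian order the low byte comes first in memory.
So at ascending addresses the bytes are 19 43 44 5F 39 24 AC EE.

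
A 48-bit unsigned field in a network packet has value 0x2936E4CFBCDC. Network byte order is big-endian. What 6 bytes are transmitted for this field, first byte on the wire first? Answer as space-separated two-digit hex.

29 36 E4 CF BC DC

Split into bytes (most-significant first): 29 36 E4 CF BC DC.
In big-endian order the high byte comes first in memory.
So the memory order matches the most-significant-first order: 29 36 E4 CF BC DC.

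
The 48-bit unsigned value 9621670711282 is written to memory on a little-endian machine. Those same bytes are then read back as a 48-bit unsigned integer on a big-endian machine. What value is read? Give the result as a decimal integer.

266971999944712

9621670711282 in 48-bit hexadecimal is 0x08C03843CFF2.
Stored little-endian, the bytes at ascending addresses are F2 CF 43 38 C0 08.
Read back as big-endian, the last byte is least significant, giving 0xF2CF4338C008.
0xF2CF4338C008 = 266971999944712.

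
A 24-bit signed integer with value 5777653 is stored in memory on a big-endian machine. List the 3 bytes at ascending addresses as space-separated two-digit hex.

58 28 F5

5777653 in hexadecimal, padded to 24 bits, is 0x5828F5.
Split into bytes (most-significant first): 58 28 F5.
In big-endian order the high byte comes first in memory.
So the memory order matches the most-significant-first order: 58 28 F5.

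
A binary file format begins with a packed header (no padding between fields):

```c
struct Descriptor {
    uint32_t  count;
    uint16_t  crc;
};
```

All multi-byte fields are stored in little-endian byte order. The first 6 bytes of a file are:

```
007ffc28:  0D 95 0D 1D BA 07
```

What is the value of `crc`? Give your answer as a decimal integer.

`crc` follows `count` (4 bytes), so it starts at byte offset 4 and occupies 2 bytes.
Bytes at offsets 4..5: BA 07.
Little-endian: lowest address holds the least-significant byte.
Reassemble most-significant byte first: 07 BA → 0x07BA.
0x07BA = 1978.

1978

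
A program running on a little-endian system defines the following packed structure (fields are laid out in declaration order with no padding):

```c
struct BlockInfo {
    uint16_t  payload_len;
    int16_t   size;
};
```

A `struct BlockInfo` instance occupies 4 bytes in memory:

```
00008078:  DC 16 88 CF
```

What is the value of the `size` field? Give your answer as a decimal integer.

`size` follows `payload_len` (2 bytes), so it starts at byte offset 2 and occupies 2 bytes.
Bytes at offsets 2..3: 88 CF.
Little-endian: lowest address holds the least-significant byte.
Reassemble most-significant byte first: CF 88 → 0xCF88.
Top bit is set, so as a signed 16-bit value this is 0xCF88 − 2^16 = -12408.

-12408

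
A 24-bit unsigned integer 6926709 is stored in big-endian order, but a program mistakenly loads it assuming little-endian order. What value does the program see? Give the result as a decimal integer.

6926709 in 24-bit hexadecimal is 0x69B175.
Stored big-endian, the bytes at ascending addresses are 69 B1 75.
Read back as little-endian, the first byte is least significant, giving 0x75B169.
0x75B169 = 7713129.

7713129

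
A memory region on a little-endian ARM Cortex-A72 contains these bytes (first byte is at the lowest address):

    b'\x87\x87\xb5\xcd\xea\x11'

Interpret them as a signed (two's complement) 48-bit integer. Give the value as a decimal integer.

Little-endian: lowest address holds the least-significant byte.
Reassemble most-significant byte first: 11 EA CD B5 87 87 → 0x11EACDB58787.
0x11EACDB58787 = 19700171245447.

19700171245447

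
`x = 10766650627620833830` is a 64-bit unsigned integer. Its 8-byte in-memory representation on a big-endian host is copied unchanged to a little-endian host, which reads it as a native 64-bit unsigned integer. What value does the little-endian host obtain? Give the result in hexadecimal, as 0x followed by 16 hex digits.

0x268A13A0B3D36A95

10766650627620833830 in 64-bit hexadecimal is 0x956AD3B3A0138A26.
Stored big-endian, the bytes at ascending addresses are 95 6A D3 B3 A0 13 8A 26.
Read back as little-endian, the first byte is least significant, giving 0x268A13A0B3D36A95.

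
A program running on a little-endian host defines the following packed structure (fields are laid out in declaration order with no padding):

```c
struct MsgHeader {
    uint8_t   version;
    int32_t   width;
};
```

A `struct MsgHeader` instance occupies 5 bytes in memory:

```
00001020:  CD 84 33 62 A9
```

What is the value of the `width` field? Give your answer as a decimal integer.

`width` follows `version` (1 byte), so it starts at byte offset 1 and occupies 4 bytes.
Bytes at offsets 1..4: 84 33 62 A9.
Little-endian: lowest address holds the least-significant byte.
Reassemble most-significant byte first: A9 62 33 84 → 0xA9623384.
Top bit is set, so as a signed 32-bit value this is 0xA9623384 − 2^32 = -1453182076.

-1453182076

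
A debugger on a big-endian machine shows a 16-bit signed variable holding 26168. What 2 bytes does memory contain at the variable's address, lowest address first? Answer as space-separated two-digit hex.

66 38

26168 in hexadecimal, padded to 16 bits, is 0x6638.
Split into bytes (most-significant first): 66 38.
Big-endian stores the most-significant byte at the lowest address.
So the memory order matches the most-significant-first order: 66 38.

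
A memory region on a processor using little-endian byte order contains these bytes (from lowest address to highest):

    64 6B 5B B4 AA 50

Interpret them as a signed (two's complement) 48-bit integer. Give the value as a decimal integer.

88694100552548

Little-endian stores the least-significant byte at the lowest address.
Reassemble most-significant byte first: 50 AA B4 5B 6B 64 → 0x50AAB45B6B64.
0x50AAB45B6B64 = 88694100552548.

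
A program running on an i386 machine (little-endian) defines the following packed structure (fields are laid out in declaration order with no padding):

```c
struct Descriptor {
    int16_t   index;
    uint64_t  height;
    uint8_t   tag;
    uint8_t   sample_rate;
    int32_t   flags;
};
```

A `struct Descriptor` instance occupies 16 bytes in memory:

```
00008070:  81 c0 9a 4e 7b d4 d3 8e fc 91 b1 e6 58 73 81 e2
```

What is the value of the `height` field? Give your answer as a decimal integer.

10519439870084730522

`height` follows `index` (2 bytes), so it starts at byte offset 2 and occupies 8 bytes.
Bytes at offsets 2..9: 9A 4E 7B D4 D3 8E FC 91.
Little-endian: lowest address holds the least-significant byte.
Reassemble most-significant byte first: 91 FC 8E D3 D4 7B 4E 9A → 0x91FC8ED3D47B4E9A.
0x91FC8ED3D47B4E9A = 10519439870084730522.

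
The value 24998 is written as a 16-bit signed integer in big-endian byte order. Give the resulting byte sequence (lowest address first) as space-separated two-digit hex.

24998 in hexadecimal, padded to 16 bits, is 0x61A6.
Split into bytes (most-significant first): 61 A6.
Big-endian: lowest address holds the most-significant byte.
So the memory order matches the most-significant-first order: 61 A6.

61 A6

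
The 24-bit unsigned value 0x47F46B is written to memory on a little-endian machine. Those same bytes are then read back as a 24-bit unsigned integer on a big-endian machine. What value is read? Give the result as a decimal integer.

7074887

Stored little-endian, the bytes at ascending addresses are 6B F4 47.
Read back as big-endian, the last byte is least significant, giving 0x6BF447.
0x6BF447 = 7074887.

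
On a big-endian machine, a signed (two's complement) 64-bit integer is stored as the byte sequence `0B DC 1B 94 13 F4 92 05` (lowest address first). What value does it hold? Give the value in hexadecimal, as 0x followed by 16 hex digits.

0x0BDC1B9413F49205

In big-endian order the high byte comes first in memory.
The bytes are already most-significant first: 0x0BDC1B9413F49205.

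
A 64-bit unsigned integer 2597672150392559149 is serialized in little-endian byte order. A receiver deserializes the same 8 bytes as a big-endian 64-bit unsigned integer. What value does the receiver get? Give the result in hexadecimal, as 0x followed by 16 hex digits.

2597672150392559149 in 64-bit hexadecimal is 0x240CC90EC712D62D.
Stored little-endian, the bytes at ascending addresses are 2D D6 12 C7 0E C9 0C 24.
Read back as big-endian, the last byte is least significant, giving 0x2DD612C70EC90C24.

0x2DD612C70EC90C24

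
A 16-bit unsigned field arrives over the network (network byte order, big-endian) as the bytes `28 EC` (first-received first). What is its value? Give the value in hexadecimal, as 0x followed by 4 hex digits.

0x28EC

Big-endian: lowest address holds the most-significant byte.
The bytes are already most-significant first: 0x28EC.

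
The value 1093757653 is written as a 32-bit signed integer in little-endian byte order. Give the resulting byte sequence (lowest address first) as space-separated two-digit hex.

D5 6A 31 41

1093757653 in hexadecimal, padded to 32 bits, is 0x41316AD5.
Split into bytes (most-significant first): 41 31 6A D5.
Little-endian: lowest address holds the least-significant byte.
So at ascending addresses the bytes are D5 6A 31 41.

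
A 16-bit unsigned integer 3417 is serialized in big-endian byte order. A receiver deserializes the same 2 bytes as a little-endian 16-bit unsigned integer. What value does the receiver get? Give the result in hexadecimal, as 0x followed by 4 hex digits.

3417 in 16-bit hexadecimal is 0x0D59.
Stored big-endian, the bytes at ascending addresses are 0D 59.
Read back as little-endian, the first byte is least significant, giving 0x590D.

0x590D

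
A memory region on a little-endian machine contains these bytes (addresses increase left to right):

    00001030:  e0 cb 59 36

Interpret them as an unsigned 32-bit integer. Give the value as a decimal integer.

911854560

Little-endian: lowest address holds the least-significant byte.
Reassemble most-significant byte first: 36 59 CB E0 → 0x3659CBE0.
0x3659CBE0 = 911854560.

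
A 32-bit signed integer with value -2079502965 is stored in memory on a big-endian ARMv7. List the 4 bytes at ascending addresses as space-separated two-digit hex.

Two's complement of -2079502965 in 32 bits: 2079502965 = 0x7BF2B275; invert → 0x840D4D8A; add 1 → 0x840D4D8B.
Split into bytes (most-significant first): 84 0D 4D 8B.
Big-endian: lowest address holds the most-significant byte.
So the memory order matches the most-significant-first order: 84 0D 4D 8B.

84 0D 4D 8B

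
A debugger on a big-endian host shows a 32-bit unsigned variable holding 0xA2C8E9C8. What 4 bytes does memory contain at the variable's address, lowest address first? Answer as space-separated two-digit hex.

A2 C8 E9 C8

Split into bytes (most-significant first): A2 C8 E9 C8.
In big-endian order the high byte comes first in memory.
So the memory order matches the most-significant-first order: A2 C8 E9 C8.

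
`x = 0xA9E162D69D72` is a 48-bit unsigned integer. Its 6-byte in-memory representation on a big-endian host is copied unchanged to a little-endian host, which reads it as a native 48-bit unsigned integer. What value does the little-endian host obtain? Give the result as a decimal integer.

126022232236457

Stored big-endian, the bytes at ascending addresses are A9 E1 62 D6 9D 72.
Read back as little-endian, the first byte is least significant, giving 0x729DD662E1A9.
0x729DD662E1A9 = 126022232236457.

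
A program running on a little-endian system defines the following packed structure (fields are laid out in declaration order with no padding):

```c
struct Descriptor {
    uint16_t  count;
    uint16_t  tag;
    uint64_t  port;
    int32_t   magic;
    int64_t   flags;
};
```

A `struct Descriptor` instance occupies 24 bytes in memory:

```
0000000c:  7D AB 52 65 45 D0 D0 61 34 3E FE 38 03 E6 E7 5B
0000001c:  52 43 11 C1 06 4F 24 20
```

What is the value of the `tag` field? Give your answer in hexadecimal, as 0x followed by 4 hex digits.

0x6552

`tag` follows `count` (2 bytes), so it starts at byte offset 2 and occupies 2 bytes.
Bytes at offsets 2..3: 52 65.
Little-endian stores the least-significant byte at the lowest address.
Reassemble most-significant byte first: 65 52 → 0x6552.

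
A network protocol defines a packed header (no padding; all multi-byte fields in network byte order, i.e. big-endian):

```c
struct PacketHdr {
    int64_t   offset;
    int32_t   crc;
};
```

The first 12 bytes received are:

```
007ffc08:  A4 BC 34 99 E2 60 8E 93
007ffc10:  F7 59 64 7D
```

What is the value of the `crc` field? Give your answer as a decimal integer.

-145136515

`crc` follows `offset` (8 bytes), so it starts at byte offset 8 and occupies 4 bytes.
Bytes at offsets 8..11: F7 59 64 7D.
In big-endian order the high byte comes first in memory.
The bytes are already most-significant first: 0xF759647D.
Top bit is set, so as a signed 32-bit value this is 0xF759647D − 2^32 = -145136515.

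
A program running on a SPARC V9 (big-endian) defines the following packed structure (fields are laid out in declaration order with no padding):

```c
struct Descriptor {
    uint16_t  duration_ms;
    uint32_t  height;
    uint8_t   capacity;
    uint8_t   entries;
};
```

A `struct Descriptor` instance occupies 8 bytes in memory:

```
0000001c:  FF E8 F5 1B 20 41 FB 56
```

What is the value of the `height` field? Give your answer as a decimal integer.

4112195649

`height` follows `duration_ms` (2 bytes), so it starts at byte offset 2 and occupies 4 bytes.
Bytes at offsets 2..5: F5 1B 20 41.
Big-endian: lowest address holds the most-significant byte.
The bytes are already most-significant first: 0xF51B2041.
0xF51B2041 = 4112195649.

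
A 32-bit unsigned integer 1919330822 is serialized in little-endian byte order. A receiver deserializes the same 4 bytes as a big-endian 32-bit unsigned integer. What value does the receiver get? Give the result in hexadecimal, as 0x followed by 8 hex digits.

0x06AA6672

1919330822 in 32-bit hexadecimal is 0x7266AA06.
Stored little-endian, the bytes at ascending addresses are 06 AA 66 72.
Read back as big-endian, the last byte is least significant, giving 0x06AA6672.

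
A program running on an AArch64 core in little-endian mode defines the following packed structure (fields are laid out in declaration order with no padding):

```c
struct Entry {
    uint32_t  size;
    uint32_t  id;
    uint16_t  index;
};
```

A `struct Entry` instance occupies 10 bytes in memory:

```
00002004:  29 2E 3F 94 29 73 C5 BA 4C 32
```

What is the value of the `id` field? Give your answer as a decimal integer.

`id` follows `size` (4 bytes), so it starts at byte offset 4 and occupies 4 bytes.
Bytes at offsets 4..7: 29 73 C5 BA.
In little-endian order the low byte comes first in memory.
Reassemble most-significant byte first: BA C5 73 29 → 0xBAC57329.
0xBAC57329 = 3133502249.

3133502249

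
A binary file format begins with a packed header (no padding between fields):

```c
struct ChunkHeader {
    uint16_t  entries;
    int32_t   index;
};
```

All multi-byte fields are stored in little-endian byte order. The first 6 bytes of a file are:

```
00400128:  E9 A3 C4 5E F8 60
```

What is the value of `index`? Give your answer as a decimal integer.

`index` follows `entries` (2 bytes), so it starts at byte offset 2 and occupies 4 bytes.
Bytes at offsets 2..5: C4 5E F8 60.
In little-endian order the low byte comes first in memory.
Reassemble most-significant byte first: 60 F8 5E C4 → 0x60F85EC4.
0x60F85EC4 = 1626889924.

1626889924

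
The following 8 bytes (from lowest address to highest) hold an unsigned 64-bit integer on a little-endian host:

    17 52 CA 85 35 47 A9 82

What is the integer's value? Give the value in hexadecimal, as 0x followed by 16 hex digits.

0x82A9473585CA5217

Little-endian stores the least-significant byte at the lowest address.
Reassemble most-significant byte first: 82 A9 47 35 85 CA 52 17 → 0x82A9473585CA5217.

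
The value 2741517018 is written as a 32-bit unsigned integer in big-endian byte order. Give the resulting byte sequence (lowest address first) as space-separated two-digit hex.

A3 68 3A DA

2741517018 in hexadecimal, padded to 32 bits, is 0xA3683ADA.
Split into bytes (most-significant first): A3 68 3A DA.
In big-endian order the high byte comes first in memory.
So the memory order matches the most-significant-first order: A3 68 3A DA.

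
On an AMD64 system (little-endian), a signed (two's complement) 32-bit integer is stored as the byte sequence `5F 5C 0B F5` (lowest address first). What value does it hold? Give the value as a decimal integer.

-183804833

In little-endian order the low byte comes first in memory.
Reassemble most-significant byte first: F5 0B 5C 5F → 0xF50B5C5F.
Top bit is set, so as a signed 32-bit value this is 0xF50B5C5F − 2^32 = -183804833.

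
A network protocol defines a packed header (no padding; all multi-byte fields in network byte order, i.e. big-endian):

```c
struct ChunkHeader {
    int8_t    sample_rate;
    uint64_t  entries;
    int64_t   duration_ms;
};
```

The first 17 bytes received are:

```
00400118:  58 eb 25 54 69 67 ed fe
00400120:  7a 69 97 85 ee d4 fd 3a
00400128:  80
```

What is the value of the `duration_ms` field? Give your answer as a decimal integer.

7608697356287818368

`duration_ms` follows `sample_rate` (1 B), `entries` (8 B), so it starts at offset 1 + 8 = 9 and occupies 8 bytes.
Bytes at offsets 9..16: 69 97 85 EE D4 FD 3A 80.
In big-endian order the high byte comes first in memory.
The bytes are already most-significant first: 0x699785EED4FD3A80.
0x699785EED4FD3A80 = 7608697356287818368.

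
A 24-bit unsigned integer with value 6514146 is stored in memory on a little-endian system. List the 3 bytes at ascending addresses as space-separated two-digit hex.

E2 65 63

6514146 in hexadecimal, padded to 24 bits, is 0x6365E2.
Split into bytes (most-significant first): 63 65 E2.
Little-endian: lowest address holds the least-significant byte.
So at ascending addresses the bytes are E2 65 63.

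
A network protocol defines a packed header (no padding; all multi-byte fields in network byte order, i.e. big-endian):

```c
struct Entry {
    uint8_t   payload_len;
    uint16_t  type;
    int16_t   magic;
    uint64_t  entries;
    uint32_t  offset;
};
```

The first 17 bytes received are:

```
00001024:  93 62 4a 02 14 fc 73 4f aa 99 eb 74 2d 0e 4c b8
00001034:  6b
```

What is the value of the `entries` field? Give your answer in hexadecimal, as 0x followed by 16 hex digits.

`entries` follows `payload_len` (1 B), `type` (2 B), `magic` (2 B), so it starts at offset 1 + 2 + 2 = 5 and occupies 8 bytes.
Bytes at offsets 5..12: FC 73 4F AA 99 EB 74 2D.
In big-endian order the high byte comes first in memory.
The bytes are already most-significant first: 0xFC734FAA99EB742D.

0xFC734FAA99EB742D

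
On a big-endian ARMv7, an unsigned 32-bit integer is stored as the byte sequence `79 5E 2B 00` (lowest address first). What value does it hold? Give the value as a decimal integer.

In big-endian order the high byte comes first in memory.
The bytes are already most-significant first: 0x795E2B00.
0x795E2B00 = 2036214528.

2036214528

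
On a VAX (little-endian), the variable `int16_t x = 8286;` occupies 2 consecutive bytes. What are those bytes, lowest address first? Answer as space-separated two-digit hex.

8286 in hexadecimal, padded to 16 bits, is 0x205E.
Split into bytes (most-significant first): 20 5E.
In little-endian order the low byte comes first in memory.
So at ascending addresses the bytes are 5E 20.

5E 20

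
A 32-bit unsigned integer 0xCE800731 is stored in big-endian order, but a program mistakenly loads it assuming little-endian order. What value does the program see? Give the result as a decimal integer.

822575310

Stored big-endian, the bytes at ascending addresses are CE 80 07 31.
Read back as little-endian, the first byte is least significant, giving 0x310780CE.
0x310780CE = 822575310.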